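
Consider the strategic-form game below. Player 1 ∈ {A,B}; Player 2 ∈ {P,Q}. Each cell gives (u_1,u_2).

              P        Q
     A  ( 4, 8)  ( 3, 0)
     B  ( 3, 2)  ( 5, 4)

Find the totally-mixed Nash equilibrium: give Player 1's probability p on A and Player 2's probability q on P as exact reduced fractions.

P1 indiff ⇒ q·4+(1-q)·3 = q·3+(1-q)·5 ⇒ q(1) = (1-q)(2) ⇒ q = 2/3
P2 indiff ⇒ p·8+(1-p)·2 = p·0+(1-p)·4 ⇒ p(8) = (1-p)(2) ⇒ p = 1/5

p=1/5, q=2/3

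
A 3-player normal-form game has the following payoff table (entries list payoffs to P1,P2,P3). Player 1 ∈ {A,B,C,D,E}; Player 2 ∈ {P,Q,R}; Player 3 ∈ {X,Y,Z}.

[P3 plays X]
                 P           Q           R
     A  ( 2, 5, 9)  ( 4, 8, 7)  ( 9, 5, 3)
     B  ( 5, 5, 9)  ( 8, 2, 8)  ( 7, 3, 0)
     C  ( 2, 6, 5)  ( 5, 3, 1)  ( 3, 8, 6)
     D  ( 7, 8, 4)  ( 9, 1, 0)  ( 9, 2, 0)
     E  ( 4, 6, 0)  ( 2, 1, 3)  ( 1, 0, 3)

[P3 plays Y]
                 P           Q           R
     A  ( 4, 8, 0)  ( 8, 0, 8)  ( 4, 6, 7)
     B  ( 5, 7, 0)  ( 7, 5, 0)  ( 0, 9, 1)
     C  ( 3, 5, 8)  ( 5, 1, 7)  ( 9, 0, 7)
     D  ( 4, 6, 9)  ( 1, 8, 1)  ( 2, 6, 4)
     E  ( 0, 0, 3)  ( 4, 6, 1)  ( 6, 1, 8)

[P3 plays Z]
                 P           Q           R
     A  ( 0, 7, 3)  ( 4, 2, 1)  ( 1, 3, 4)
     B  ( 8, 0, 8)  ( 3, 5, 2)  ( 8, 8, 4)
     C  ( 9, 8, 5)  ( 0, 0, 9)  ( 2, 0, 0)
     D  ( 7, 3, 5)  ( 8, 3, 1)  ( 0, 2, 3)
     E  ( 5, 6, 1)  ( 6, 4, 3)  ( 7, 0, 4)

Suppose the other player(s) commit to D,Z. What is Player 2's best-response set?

P2 best: {P,Q}

u_2(P vs D,Z) = 3
u_2(Q vs D,Z) = 3
u_2(R vs D,Z) = 2
max payoff 3 at {P,Q}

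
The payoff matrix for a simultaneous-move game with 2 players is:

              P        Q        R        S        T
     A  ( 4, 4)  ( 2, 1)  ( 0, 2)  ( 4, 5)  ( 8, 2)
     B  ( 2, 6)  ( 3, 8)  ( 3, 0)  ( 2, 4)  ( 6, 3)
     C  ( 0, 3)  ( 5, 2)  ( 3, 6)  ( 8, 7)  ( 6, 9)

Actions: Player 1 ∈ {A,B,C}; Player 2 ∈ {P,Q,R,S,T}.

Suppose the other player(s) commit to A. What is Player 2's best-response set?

argmax u_2 = {S}

u_2(P vs A) = 4
u_2(Q vs A) = 1
u_2(R vs A) = 2
u_2(S vs A) = 5
u_2(T vs A) = 2
max payoff 5 at {S}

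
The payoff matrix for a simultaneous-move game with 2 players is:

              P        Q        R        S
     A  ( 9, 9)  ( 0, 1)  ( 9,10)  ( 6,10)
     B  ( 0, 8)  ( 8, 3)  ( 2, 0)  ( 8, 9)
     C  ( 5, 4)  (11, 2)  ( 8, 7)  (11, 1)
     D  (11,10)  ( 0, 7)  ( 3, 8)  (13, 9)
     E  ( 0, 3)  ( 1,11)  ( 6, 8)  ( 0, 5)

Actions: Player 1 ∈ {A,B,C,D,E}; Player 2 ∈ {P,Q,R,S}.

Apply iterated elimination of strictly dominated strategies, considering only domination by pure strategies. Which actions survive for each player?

P1 drop B (C beats it: P:5>0 Q:11>8 R:8>2 S:11>8)
P1 drop E (C beats it: P:5>0 Q:11>1 R:8>6 S:11>0)
P2 drop Q (P beats it: A:9>1 C:4>2 D:10>7)
P1→{A,C,D} P2→{P,R,S}

Survivors P1:{A,C,D} P2:{P,R,S}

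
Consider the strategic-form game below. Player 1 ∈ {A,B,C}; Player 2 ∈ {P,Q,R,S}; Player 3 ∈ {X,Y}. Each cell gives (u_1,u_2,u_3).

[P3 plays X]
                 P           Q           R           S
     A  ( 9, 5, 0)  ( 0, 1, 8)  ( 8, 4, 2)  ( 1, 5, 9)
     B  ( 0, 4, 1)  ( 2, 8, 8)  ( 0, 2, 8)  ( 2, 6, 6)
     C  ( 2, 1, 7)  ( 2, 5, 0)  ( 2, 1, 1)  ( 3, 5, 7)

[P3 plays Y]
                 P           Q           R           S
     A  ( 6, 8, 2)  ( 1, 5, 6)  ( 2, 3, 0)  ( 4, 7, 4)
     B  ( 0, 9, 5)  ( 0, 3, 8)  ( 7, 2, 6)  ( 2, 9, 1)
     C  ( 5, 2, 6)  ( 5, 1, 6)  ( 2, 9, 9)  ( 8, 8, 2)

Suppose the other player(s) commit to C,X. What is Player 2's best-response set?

P2 best: {Q,S}

u_2(P vs C,X) = 1
u_2(Q vs C,X) = 5
u_2(R vs C,X) = 1
u_2(S vs C,X) = 5
max payoff 5 at {Q,S}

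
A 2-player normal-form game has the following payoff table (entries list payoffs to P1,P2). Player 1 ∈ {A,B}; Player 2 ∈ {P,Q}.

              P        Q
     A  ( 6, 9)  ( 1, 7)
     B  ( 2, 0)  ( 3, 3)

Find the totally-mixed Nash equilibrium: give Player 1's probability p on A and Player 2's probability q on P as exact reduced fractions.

p=3/5, q=1/3

P1 indiff ⇒ q·6+(1-q)·1 = q·2+(1-q)·3 ⇒ q(4) = (1-q)(2) ⇒ q = 1/3
P2 indiff ⇒ p·9+(1-p)·0 = p·7+(1-p)·3 ⇒ p(2) = (1-p)(3) ⇒ p = 3/5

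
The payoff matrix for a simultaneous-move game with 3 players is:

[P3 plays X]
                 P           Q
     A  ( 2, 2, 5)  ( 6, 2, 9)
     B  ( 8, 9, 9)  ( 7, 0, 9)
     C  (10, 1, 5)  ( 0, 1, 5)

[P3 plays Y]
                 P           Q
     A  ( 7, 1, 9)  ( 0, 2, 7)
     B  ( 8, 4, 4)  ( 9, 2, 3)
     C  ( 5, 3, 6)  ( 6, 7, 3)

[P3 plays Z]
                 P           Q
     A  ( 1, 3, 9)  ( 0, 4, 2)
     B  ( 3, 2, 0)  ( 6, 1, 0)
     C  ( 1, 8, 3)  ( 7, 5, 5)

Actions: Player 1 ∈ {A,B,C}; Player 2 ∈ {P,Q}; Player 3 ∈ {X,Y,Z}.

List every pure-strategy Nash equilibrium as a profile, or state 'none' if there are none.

Equilibria: none

(A,P,X): not NE [P1→C gives 10>2; P3→Z gives 9>5]
(A,P,Y): not NE [P1→B gives 8>7; P2→Q gives 2>1]
(A,P,Z): not NE [P1→B gives 3>1; P2→Q gives 4>3]
(A,Q,X): not NE [P1→B gives 7>6]
(A,Q,Y): not NE [P1→B gives 9>0; P3→X gives 9>7]
(A,Q,Z): not NE [P1→C gives 7>0; P3→X gives 9>2]
(B,P,X): not NE [P1→C gives 10>8]
(B,P,Y): not NE [P3→X gives 9>4]
(B,P,Z): not NE [P3→X gives 9>0]
(B,Q,X): not NE [P2→P gives 9>0]
(B,Q,Y): not NE [P2→P gives 4>2; P3→X gives 9>3]
(B,Q,Z): not NE [P1→C gives 7>6; P2→P gives 2>1; P3→X gives 9>0]
(C,P,X): not NE [P3→Y gives 6>5]
(C,P,Y): not NE [P1→B gives 8>5; P2→Q gives 7>3]
(C,P,Z): not NE [P1→B gives 3>1; P3→Y gives 6>3]
(C,Q,X): not NE [P1→B gives 7>0]
(C,Q,Y): not NE [P1→B gives 9>6; P3→Z gives 5>3]
(C,Q,Z): not NE [P2→P gives 8>5]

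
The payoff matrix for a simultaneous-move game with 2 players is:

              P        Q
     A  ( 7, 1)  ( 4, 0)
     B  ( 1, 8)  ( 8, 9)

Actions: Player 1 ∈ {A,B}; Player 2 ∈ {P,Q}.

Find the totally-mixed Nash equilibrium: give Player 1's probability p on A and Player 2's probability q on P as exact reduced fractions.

p=1/2, q=2/5

P1 indiff ⇒ q·7+(1-q)·4 = q·1+(1-q)·8 ⇒ q(6) = (1-q)(4) ⇒ q = 2/5
P2 indiff ⇒ p·1+(1-p)·8 = p·0+(1-p)·9 ⇒ p(1) = (1-p)(1) ⇒ p = 1/2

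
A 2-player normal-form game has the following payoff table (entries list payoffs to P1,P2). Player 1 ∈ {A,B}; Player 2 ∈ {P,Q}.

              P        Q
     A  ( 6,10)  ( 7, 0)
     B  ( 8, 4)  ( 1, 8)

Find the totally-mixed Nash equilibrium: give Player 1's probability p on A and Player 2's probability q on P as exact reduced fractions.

(p,q) = (2/7, 3/4)

P1 indiff ⇒ q·6+(1-q)·7 = q·8+(1-q)·1 ⇒ q(-2) = (1-q)(-6) ⇒ q = 3/4
P2 indiff ⇒ p·10+(1-p)·4 = p·0+(1-p)·8 ⇒ p(10) = (1-p)(4) ⇒ p = 2/7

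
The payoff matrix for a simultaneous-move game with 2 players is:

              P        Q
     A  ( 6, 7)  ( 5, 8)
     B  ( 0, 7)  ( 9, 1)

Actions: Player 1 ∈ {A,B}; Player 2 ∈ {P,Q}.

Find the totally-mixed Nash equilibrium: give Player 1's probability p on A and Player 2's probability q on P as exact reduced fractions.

P1 indiff ⇒ q·6+(1-q)·5 = q·0+(1-q)·9 ⇒ q(6) = (1-q)(4) ⇒ q = 2/5
P2 indiff ⇒ p·7+(1-p)·7 = p·8+(1-p)·1 ⇒ p(-1) = (1-p)(-6) ⇒ p = 6/7

(p,q) = (6/7, 2/5)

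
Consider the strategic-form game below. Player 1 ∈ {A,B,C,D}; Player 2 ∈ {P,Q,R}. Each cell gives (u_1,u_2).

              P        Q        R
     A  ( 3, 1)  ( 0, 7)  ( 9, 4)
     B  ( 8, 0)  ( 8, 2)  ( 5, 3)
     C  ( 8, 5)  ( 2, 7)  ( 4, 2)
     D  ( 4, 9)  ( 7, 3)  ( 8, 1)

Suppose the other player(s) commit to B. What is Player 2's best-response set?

u_2(P vs B) = 0
u_2(Q vs B) = 2
u_2(R vs B) = 3
max payoff 3 at {R}

BR_2 = {R}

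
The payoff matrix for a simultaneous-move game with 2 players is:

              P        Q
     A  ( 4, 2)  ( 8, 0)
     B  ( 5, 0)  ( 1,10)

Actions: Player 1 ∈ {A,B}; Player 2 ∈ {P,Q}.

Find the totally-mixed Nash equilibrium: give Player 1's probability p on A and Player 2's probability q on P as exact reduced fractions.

P1 indiff ⇒ q·4+(1-q)·8 = q·5+(1-q)·1 ⇒ q(-1) = (1-q)(-7) ⇒ q = 7/8
P2 indiff ⇒ p·2+(1-p)·0 = p·0+(1-p)·10 ⇒ p(2) = (1-p)(10) ⇒ p = 5/6

P1 mixes 5/6 on A; P2 mixes 7/8 on P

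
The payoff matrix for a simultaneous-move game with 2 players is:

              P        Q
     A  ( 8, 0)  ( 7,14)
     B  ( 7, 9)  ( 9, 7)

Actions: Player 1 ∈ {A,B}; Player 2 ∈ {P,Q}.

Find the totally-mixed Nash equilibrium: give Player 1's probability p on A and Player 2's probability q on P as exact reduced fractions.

P1 indiff ⇒ q·8+(1-q)·7 = q·7+(1-q)·9 ⇒ q(1) = (1-q)(2) ⇒ q = 2/3
P2 indiff ⇒ p·0+(1-p)·9 = p·14+(1-p)·7 ⇒ p(-14) = (1-p)(-2) ⇒ p = 1/8

(p,q) = (1/8, 2/3)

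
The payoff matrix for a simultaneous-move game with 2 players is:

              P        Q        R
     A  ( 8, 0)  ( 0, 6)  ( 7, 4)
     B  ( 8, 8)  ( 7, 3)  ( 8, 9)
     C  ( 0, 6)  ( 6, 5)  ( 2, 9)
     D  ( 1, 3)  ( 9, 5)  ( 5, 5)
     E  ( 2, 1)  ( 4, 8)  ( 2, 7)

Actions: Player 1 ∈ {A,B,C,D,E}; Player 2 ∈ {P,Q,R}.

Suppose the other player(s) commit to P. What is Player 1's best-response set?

u_1(A vs P) = 8
u_1(B vs P) = 8
u_1(C vs P) = 0
u_1(D vs P) = 1
u_1(E vs P) = 2
max payoff 8 at {A,B}

P1 best: {A,B}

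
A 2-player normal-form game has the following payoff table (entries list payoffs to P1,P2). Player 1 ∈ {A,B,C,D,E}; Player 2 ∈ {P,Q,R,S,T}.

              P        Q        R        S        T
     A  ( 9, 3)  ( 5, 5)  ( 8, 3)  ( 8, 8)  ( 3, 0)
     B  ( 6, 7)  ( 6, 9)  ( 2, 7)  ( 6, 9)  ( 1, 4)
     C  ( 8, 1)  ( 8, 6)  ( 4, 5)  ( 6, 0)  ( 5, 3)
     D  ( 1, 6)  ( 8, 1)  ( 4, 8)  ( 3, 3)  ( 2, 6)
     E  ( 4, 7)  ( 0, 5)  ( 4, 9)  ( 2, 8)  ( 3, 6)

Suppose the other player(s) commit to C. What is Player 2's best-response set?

u_2(P vs C) = 1
u_2(Q vs C) = 6
u_2(R vs C) = 5
u_2(S vs C) = 0
u_2(T vs C) = 3
max payoff 6 at {Q}

BR_2 = {Q}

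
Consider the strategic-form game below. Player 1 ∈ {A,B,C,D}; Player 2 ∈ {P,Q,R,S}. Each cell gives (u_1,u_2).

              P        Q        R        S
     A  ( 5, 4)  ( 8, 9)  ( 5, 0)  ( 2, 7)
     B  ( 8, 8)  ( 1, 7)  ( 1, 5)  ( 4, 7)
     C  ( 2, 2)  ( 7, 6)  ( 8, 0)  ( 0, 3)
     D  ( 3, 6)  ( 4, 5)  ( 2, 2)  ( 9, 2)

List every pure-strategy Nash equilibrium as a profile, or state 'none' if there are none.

(A,P): not NE [P1→B gives 8>5; P2→Q gives 9>4]
(A,Q): NE
(A,R): not NE [P1→C gives 8>5; P2→Q gives 9>0]
(A,S): not NE [P1→D gives 9>2; P2→Q gives 9>7]
(B,P): NE
(B,Q): not NE [P1→A gives 8>1; P2→P gives 8>7]
(B,R): not NE [P1→C gives 8>1; P2→P gives 8>5]
(B,S): not NE [P1→D gives 9>4; P2→P gives 8>7]
(C,P): not NE [P1→B gives 8>2; P2→Q gives 6>2]
(C,Q): not NE [P1→A gives 8>7]
(C,R): not NE [P2→Q gives 6>0]
(C,S): not NE [P1→D gives 9>0; P2→Q gives 6>3]
(D,P): not NE [P1→B gives 8>3]
(D,Q): not NE [P1→A gives 8>4; P2→P gives 6>5]
(D,R): not NE [P1→C gives 8>2; P2→P gives 6>2]
(D,S): not NE [P2→P gives 6>2]

Nash profiles: (A,Q), (B,P)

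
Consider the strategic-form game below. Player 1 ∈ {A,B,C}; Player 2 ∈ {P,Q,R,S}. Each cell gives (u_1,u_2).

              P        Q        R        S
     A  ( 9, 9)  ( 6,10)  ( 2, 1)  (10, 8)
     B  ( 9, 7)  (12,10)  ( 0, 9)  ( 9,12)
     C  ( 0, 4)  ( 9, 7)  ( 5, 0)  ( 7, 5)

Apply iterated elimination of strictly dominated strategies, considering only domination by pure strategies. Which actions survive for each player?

Survivors P1:{A,B} P2:{Q,S}

P2 drop P (Q beats it: A:10>9 B:10>7 C:7>4)
P2 drop R (Q beats it: A:10>1 B:10>9 C:7>0)
P1 drop C (B beats it: Q:12>9 S:9>7)
P1→{A,B} P2→{Q,S}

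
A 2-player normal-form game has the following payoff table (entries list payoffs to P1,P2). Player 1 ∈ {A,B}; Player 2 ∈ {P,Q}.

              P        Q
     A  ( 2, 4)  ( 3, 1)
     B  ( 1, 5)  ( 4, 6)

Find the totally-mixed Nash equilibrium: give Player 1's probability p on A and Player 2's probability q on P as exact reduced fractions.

P1 mixes 1/4 on A; P2 mixes 1/2 on P

P1 indiff ⇒ q·2+(1-q)·3 = q·1+(1-q)·4 ⇒ q(1) = (1-q)(1) ⇒ q = 1/2
P2 indiff ⇒ p·4+(1-p)·5 = p·1+(1-p)·6 ⇒ p(3) = (1-p)(1) ⇒ p = 1/4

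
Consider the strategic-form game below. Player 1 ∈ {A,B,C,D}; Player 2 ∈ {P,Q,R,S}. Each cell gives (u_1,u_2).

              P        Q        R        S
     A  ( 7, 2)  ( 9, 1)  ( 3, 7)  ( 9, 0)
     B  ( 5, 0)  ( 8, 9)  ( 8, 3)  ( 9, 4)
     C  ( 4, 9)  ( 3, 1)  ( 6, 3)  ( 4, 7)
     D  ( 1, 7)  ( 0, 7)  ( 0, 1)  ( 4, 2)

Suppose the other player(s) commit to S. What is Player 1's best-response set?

P1 best: {A,B}

u_1(A vs S) = 9
u_1(B vs S) = 9
u_1(C vs S) = 4
u_1(D vs S) = 4
max payoff 9 at {A,B}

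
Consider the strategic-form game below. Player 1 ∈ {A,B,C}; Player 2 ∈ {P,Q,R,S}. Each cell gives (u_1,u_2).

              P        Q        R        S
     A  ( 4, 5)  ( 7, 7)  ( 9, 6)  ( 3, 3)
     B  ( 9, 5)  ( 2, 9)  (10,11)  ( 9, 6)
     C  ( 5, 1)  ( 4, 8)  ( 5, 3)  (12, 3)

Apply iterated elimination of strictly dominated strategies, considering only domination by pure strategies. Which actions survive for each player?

P2 drop P (Q beats it: A:7>5 B:9>5 C:8>1)
P2 drop S (Q beats it: A:7>3 B:9>6 C:8>3)
P1 drop C (A beats it: Q:7>4 R:9>5)
P1→{A,B} P2→{Q,R}

IESDS → P1:{A,B} P2:{Q,R}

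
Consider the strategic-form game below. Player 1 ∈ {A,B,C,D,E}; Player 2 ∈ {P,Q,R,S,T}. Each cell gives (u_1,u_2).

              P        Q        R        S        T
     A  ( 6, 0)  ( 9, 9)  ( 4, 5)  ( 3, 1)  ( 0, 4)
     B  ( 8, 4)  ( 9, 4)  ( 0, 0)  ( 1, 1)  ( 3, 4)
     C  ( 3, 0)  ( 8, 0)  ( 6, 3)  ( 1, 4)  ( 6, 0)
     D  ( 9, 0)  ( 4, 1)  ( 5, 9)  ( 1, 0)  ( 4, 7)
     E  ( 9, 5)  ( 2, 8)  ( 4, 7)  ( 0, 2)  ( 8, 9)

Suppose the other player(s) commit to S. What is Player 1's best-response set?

BR_1 = {A}

u_1(A vs S) = 3
u_1(B vs S) = 1
u_1(C vs S) = 1
u_1(D vs S) = 1
u_1(E vs S) = 0
max payoff 3 at {A}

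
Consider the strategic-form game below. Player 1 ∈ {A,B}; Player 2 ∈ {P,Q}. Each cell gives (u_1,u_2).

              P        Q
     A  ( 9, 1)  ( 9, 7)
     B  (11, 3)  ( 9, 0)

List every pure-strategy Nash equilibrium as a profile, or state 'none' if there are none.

Nash profiles: (A,Q), (B,P)

(A,P): not NE [P1→B gives 11>9; P2→Q gives 7>1]
(A,Q): NE
(B,P): NE
(B,Q): not NE [P2→P gives 3>0]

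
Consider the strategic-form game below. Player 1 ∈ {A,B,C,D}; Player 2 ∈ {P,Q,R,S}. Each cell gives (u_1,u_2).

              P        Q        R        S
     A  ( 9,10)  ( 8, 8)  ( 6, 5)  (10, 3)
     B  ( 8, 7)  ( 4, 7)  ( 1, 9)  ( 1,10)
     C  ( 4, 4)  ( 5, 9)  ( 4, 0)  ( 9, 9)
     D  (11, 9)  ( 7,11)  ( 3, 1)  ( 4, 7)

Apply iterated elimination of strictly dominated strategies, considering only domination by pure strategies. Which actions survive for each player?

P1 drop B (A beats it: P:9>8 Q:8>4 R:6>1 S:10>1)
P1 drop C (A beats it: P:9>4 Q:8>5 R:6>4 S:10>9)
P2 drop R (P beats it: A:10>5 D:9>1)
P2 drop S (P beats it: A:10>3 D:9>7)
P1→{A,D} P2→{P,Q}

IESDS → P1:{A,D} P2:{P,Q}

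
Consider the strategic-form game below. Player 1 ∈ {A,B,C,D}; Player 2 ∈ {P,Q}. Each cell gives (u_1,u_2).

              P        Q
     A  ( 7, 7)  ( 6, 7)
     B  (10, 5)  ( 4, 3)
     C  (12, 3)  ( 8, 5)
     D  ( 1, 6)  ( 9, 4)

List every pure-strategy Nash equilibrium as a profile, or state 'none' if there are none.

Equilibria: none

(A,P): not NE [P1→C gives 12>7]
(A,Q): not NE [P1→D gives 9>6]
(B,P): not NE [P1→C gives 12>10]
(B,Q): not NE [P1→D gives 9>4; P2→P gives 5>3]
(C,P): not NE [P2→Q gives 5>3]
(C,Q): not NE [P1→D gives 9>8]
(D,P): not NE [P1→C gives 12>1]
(D,Q): not NE [P2→P gives 6>4]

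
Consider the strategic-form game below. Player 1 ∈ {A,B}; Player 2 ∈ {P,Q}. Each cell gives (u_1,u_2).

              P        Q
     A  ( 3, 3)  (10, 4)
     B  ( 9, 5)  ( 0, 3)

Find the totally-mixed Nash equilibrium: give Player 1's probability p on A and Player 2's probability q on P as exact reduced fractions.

P1 indiff ⇒ q·3+(1-q)·10 = q·9+(1-q)·0 ⇒ q(-6) = (1-q)(-10) ⇒ q = 5/8
P2 indiff ⇒ p·3+(1-p)·5 = p·4+(1-p)·3 ⇒ p(-1) = (1-p)(-2) ⇒ p = 2/3

P1 mixes 2/3 on A; P2 mixes 5/8 on P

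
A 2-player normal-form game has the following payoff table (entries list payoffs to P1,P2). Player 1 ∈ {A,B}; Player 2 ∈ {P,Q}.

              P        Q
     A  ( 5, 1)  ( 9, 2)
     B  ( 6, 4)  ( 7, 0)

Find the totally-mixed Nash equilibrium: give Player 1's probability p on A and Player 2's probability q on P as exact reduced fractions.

P1 indiff ⇒ q·5+(1-q)·9 = q·6+(1-q)·7 ⇒ q(-1) = (1-q)(-2) ⇒ q = 2/3
P2 indiff ⇒ p·1+(1-p)·4 = p·2+(1-p)·0 ⇒ p(-1) = (1-p)(-4) ⇒ p = 4/5

(p,q) = (4/5, 2/3)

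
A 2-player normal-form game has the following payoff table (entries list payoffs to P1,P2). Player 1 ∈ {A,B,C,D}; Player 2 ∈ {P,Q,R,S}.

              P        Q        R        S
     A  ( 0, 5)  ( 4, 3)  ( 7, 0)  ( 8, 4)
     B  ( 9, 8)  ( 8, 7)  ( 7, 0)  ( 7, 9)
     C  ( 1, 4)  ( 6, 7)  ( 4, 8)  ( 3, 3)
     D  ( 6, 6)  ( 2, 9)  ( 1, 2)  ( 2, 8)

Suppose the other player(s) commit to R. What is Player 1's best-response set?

u_1(A vs R) = 7
u_1(B vs R) = 7
u_1(C vs R) = 4
u_1(D vs R) = 1
max payoff 7 at {A,B}

argmax u_1 = {A,B}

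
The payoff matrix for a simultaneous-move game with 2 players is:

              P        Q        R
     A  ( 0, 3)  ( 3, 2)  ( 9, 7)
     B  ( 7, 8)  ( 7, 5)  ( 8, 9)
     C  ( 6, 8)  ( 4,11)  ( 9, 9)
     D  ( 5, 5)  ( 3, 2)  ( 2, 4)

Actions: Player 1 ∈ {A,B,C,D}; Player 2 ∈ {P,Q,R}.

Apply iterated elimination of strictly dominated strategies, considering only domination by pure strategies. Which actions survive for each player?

Remaining: P1:{A,B,C} P2:{Q,R}

P1 drop D (B beats it: P:7>5 Q:7>3 R:8>2)
P2 drop P (R beats it: A:7>3 B:9>8 C:9>8)
P1→{A,B,C} P2→{Q,R}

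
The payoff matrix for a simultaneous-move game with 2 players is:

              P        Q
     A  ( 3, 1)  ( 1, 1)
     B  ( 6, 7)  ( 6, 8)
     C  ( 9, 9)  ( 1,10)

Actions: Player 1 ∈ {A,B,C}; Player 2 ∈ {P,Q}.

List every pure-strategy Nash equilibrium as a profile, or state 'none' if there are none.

(A,P): not NE [P1→C gives 9>3]
(A,Q): not NE [P1→B gives 6>1]
(B,P): not NE [P1→C gives 9>6; P2→Q gives 8>7]
(B,Q): NE
(C,P): not NE [P2→Q gives 10>9]
(C,Q): not NE [P1→B gives 6>1]

Nash profiles: (B,Q)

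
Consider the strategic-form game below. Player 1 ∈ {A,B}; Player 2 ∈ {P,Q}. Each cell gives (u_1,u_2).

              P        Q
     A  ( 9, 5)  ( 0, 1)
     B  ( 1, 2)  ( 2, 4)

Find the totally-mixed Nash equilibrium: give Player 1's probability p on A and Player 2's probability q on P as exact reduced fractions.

P1 mixes 1/3 on A; P2 mixes 1/5 on P

P1 indiff ⇒ q·9+(1-q)·0 = q·1+(1-q)·2 ⇒ q(8) = (1-q)(2) ⇒ q = 1/5
P2 indiff ⇒ p·5+(1-p)·2 = p·1+(1-p)·4 ⇒ p(4) = (1-p)(2) ⇒ p = 1/3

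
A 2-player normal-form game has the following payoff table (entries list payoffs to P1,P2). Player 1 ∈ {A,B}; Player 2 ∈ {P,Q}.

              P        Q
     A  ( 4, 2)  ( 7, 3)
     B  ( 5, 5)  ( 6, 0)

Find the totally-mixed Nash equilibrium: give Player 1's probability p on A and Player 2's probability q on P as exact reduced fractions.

(p,q) = (5/6, 1/2)

P1 indiff ⇒ q·4+(1-q)·7 = q·5+(1-q)·6 ⇒ q(-1) = (1-q)(-1) ⇒ q = 1/2
P2 indiff ⇒ p·2+(1-p)·5 = p·3+(1-p)·0 ⇒ p(-1) = (1-p)(-5) ⇒ p = 5/6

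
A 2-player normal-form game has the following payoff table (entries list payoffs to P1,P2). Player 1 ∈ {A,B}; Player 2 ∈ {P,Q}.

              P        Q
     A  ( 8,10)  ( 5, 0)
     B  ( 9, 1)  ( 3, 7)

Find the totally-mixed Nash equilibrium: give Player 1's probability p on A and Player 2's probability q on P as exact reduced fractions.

P1 indiff ⇒ q·8+(1-q)·5 = q·9+(1-q)·3 ⇒ q(-1) = (1-q)(-2) ⇒ q = 2/3
P2 indiff ⇒ p·10+(1-p)·1 = p·0+(1-p)·7 ⇒ p(10) = (1-p)(6) ⇒ p = 3/8

(p,q) = (3/8, 2/3)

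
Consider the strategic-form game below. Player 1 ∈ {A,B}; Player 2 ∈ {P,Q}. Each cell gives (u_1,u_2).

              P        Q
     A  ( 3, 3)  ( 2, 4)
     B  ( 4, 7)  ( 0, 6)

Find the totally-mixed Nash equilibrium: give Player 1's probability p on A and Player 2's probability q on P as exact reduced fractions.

P1 indiff ⇒ q·3+(1-q)·2 = q·4+(1-q)·0 ⇒ q(-1) = (1-q)(-2) ⇒ q = 2/3
P2 indiff ⇒ p·3+(1-p)·7 = p·4+(1-p)·6 ⇒ p(-1) = (1-p)(-1) ⇒ p = 1/2

(p,q) = (1/2, 2/3)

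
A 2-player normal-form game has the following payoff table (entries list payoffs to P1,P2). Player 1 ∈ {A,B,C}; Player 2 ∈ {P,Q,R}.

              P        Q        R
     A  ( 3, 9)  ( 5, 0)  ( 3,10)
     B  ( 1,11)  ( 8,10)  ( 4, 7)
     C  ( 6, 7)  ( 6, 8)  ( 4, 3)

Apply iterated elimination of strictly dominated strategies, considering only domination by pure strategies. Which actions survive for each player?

IESDS → P1:{B,C} P2:{P,Q}

P1 drop A (C beats it: P:6>3 Q:6>5 R:4>3)
P2 drop R (P beats it: B:11>7 C:7>3)
P1→{B,C} P2→{P,Q}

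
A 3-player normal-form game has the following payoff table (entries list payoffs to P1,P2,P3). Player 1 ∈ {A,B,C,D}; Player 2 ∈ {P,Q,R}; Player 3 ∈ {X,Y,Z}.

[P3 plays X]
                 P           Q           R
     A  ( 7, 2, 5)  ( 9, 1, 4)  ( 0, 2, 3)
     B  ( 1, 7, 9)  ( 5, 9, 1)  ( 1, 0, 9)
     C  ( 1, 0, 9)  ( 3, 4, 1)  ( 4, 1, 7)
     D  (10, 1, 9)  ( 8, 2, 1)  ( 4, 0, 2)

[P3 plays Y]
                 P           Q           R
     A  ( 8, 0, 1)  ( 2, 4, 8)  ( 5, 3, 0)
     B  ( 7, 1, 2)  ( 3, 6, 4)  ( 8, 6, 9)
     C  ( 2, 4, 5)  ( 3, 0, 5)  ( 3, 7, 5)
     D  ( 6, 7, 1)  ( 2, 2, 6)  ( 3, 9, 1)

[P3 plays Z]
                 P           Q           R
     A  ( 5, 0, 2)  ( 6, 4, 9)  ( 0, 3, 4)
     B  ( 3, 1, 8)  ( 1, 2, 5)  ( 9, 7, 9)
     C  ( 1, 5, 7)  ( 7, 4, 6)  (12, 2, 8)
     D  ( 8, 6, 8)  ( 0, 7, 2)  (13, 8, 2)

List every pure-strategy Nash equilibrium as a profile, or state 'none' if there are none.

Nash profiles: (B,R,Y), (D,R,Z)

(A,P,X): not NE [P1→D gives 10>7]
(A,P,Y): not NE [P2→Q gives 4>0; P3→X gives 5>1]
(A,P,Z): not NE [P1→D gives 8>5; P2→Q gives 4>0; P3→X gives 5>2]
(A,Q,X): not NE [P2→R gives 2>1; P3→Z gives 9>4]
(A,Q,Y): not NE [P1→C gives 3>2; P3→Z gives 9>8]
(A,Q,Z): not NE [P1→C gives 7>6]
(A,R,X): not NE [P1→D gives 4>0; P3→Z gives 4>3]
(A,R,Y): not NE [P1→B gives 8>5; P2→Q gives 4>3; P3→Z gives 4>0]
(A,R,Z): not NE [P1→D gives 13>0; P2→Q gives 4>3]
(B,P,X): not NE [P1→D gives 10>1; P2→Q gives 9>7]
(B,P,Y): not NE [P1→A gives 8>7; P2→R gives 6>1; P3→X gives 9>2]
(B,P,Z): not NE [P1→D gives 8>3; P2→R gives 7>1; P3→X gives 9>8]
(B,Q,X): not NE [P1→A gives 9>5; P3→Z gives 5>1]
(B,Q,Y): not NE [P3→Z gives 5>4]
(B,Q,Z): not NE [P1→C gives 7>1; P2→R gives 7>2]
(B,R,X): not NE [P1→D gives 4>1; P2→Q gives 9>0]
(B,R,Y): NE
(B,R,Z): not NE [P1→D gives 13>9]
(C,P,X): not NE [P1→D gives 10>1; P2→Q gives 4>0]
(C,P,Y): not NE [P1→A gives 8>2; P2→R gives 7>4; P3→X gives 9>5]
(C,P,Z): not NE [P1→D gives 8>1; P3→X gives 9>7]
(C,Q,X): not NE [P1→A gives 9>3; P3→Z gives 6>1]
(C,Q,Y): not NE [P2→R gives 7>0; P3→Z gives 6>5]
(C,Q,Z): not NE [P2→P gives 5>4]
(C,R,X): not NE [P2→Q gives 4>1; P3→Z gives 8>7]
(C,R,Y): not NE [P1→B gives 8>3; P3→Z gives 8>5]
(C,R,Z): not NE [P1→D gives 13>12; P2→P gives 5>2]
(D,P,X): not NE [P2→Q gives 2>1]
(D,P,Y): not NE [P1→A gives 8>6; P2→R gives 9>7; P3→X gives 9>1]
(D,P,Z): not NE [P2→R gives 8>6; P3→X gives 9>8]
(D,Q,X): not NE [P1→A gives 9>8; P3→Y gives 6>1]
(D,Q,Y): not NE [P1→C gives 3>2; P2→R gives 9>2]
(D,Q,Z): not NE [P1→C gives 7>0; P2→R gives 8>7; P3→Y gives 6>2]
(D,R,X): not NE [P2→Q gives 2>0]
(D,R,Y): not NE [P1→B gives 8>3; P3→Z gives 2>1]
(D,R,Z): NE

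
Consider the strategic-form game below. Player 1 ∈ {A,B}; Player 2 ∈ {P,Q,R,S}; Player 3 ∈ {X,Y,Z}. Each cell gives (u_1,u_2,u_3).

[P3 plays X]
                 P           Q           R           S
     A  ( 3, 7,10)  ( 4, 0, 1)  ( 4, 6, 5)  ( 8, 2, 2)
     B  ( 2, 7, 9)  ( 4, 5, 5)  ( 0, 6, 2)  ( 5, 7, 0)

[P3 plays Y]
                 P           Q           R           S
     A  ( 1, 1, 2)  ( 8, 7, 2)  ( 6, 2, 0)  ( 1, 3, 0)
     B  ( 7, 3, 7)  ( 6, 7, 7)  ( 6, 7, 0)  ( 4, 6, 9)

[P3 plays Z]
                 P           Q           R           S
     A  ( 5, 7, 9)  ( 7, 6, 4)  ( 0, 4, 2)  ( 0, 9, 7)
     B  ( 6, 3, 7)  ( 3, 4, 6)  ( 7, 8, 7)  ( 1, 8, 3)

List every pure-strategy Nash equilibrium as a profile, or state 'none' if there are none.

(A,P,X): NE
(A,P,Y): not NE [P1→B gives 7>1; P2→Q gives 7>1; P3→X gives 10>2]
(A,P,Z): not NE [P1→B gives 6>5; P2→S gives 9>7; P3→X gives 10>9]
(A,Q,X): not NE [P2→P gives 7>0; P3→Z gives 4>1]
(A,Q,Y): not NE [P3→Z gives 4>2]
(A,Q,Z): not NE [P2→S gives 9>6]
(A,R,X): not NE [P2→P gives 7>6]
(A,R,Y): not NE [P2→Q gives 7>2; P3→X gives 5>0]
(A,R,Z): not NE [P1→B gives 7>0; P2→S gives 9>4; P3→X gives 5>2]
(A,S,X): not NE [P2→P gives 7>2; P3→Z gives 7>2]
(A,S,Y): not NE [P1→B gives 4>1; P2→Q gives 7>3; P3→Z gives 7>0]
(A,S,Z): not NE [P1→B gives 1>0]
(B,P,X): not NE [P1→A gives 3>2]
(B,P,Y): not NE [P2→R gives 7>3; P3→X gives 9>7]
(B,P,Z): not NE [P2→S gives 8>3; P3→X gives 9>7]
(B,Q,X): not NE [P2→S gives 7>5; P3→Y gives 7>5]
(B,Q,Y): not NE [P1→A gives 8>6]
(B,Q,Z): not NE [P1→A gives 7>3; P2→S gives 8>4; P3→Y gives 7>6]
(B,R,X): not NE [P1→A gives 4>0; P2→S gives 7>6; P3→Z gives 7>2]
(B,R,Y): not NE [P3→Z gives 7>0]
(B,R,Z): NE
(B,S,X): not NE [P1→A gives 8>5; P3→Y gives 9>0]
(B,S,Y): not NE [P2→R gives 7>6]
(B,S,Z): not NE [P3→Y gives 9>3]

PSNE = {(A,P,X), (B,R,Z)}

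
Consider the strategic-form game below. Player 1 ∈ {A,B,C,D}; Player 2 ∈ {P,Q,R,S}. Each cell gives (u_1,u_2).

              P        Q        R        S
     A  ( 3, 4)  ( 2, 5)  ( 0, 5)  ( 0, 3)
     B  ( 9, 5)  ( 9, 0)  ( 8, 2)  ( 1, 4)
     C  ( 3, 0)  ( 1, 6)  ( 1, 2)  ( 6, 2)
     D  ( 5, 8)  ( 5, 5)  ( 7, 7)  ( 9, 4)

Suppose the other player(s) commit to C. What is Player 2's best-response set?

u_2(P vs C) = 0
u_2(Q vs C) = 6
u_2(R vs C) = 2
u_2(S vs C) = 2
max payoff 6 at {Q}

P2 best: {Q}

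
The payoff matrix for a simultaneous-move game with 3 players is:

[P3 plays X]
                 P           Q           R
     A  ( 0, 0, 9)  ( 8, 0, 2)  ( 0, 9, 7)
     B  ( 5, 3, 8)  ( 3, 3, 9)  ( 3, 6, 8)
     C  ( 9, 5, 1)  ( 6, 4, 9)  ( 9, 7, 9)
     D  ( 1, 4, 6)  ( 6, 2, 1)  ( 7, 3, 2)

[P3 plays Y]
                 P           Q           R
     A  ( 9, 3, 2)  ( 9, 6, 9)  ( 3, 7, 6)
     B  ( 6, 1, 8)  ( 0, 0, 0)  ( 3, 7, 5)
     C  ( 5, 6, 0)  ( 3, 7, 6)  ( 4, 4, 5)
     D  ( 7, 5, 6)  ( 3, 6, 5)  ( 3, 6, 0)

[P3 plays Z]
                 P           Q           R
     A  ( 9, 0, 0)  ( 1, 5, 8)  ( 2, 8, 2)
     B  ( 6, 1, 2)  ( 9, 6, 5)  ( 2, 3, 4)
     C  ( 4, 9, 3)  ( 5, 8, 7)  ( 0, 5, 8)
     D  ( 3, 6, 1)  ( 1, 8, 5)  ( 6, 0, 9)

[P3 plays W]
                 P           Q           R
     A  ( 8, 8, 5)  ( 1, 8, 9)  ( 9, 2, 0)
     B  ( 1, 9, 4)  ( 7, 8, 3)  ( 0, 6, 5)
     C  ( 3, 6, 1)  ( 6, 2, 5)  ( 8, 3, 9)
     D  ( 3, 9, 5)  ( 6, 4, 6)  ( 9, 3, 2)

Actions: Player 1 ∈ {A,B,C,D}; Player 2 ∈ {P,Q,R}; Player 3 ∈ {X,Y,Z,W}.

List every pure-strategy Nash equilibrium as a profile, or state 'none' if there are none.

(A,P,X): not NE [P1→C gives 9>0; P2→R gives 9>0]
(A,P,Y): not NE [P2→R gives 7>3; P3→X gives 9>2]
(A,P,Z): not NE [P2→R gives 8>0; P3→X gives 9>0]
(A,P,W): not NE [P3→X gives 9>5]
(A,Q,X): not NE [P2→R gives 9>0; P3→W gives 9>2]
(A,Q,Y): not NE [P2→R gives 7>6]
(A,Q,Z): not NE [P1→B gives 9>1; P2→R gives 8>5; P3→W gives 9>8]
(A,Q,W): not NE [P1→B gives 7>1]
(A,R,X): not NE [P1→C gives 9>0]
(A,R,Y): not NE [P1→C gives 4>3; P3→X gives 7>6]
(A,R,Z): not NE [P1→D gives 6>2; P3→X gives 7>2]
(A,R,W): not NE [P2→Q gives 8>2; P3→X gives 7>0]
(B,P,X): not NE [P1→C gives 9>5; P2→R gives 6>3]
(B,P,Y): not NE [P1→A gives 9>6; P2→R gives 7>1]
(B,P,Z): not NE [P1→A gives 9>6; P2→Q gives 6>1; P3→Y gives 8>2]
(B,P,W): not NE [P1→A gives 8>1; P3→Y gives 8>4]
(B,Q,X): not NE [P1→A gives 8>3; P2→R gives 6>3]
(B,Q,Y): not NE [P1→A gives 9>0; P2→R gives 7>0; P3→X gives 9>0]
(B,Q,Z): not NE [P3→X gives 9>5]
(B,Q,W): not NE [P2→P gives 9>8; P3→X gives 9>3]
(B,R,X): not NE [P1→C gives 9>3]
(B,R,Y): not NE [P1→C gives 4>3; P3→X gives 8>5]
(B,R,Z): not NE [P1→D gives 6>2; P2→Q gives 6>3; P3→X gives 8>4]
(B,R,W): not NE [P1→D gives 9>0; P2→P gives 9>6; P3→X gives 8>5]
(C,P,X): not NE [P2→R gives 7>5; P3→Z gives 3>1]
(C,P,Y): not NE [P1→A gives 9>5; P2→Q gives 7>6; P3→Z gives 3>0]
(C,P,Z): not NE [P1→A gives 9>4]
(C,P,W): not NE [P1→A gives 8>3; P3→Z gives 3>1]
(C,Q,X): not NE [P1→A gives 8>6; P2→R gives 7>4]
(C,Q,Y): not NE [P1→A gives 9>3; P3→X gives 9>6]
(C,Q,Z): not NE [P1→B gives 9>5; P2→P gives 9>8; P3→X gives 9>7]
(C,Q,W): not NE [P1→B gives 7>6; P2→P gives 6>2; P3→X gives 9>5]
(C,R,X): NE
(C,R,Y): not NE [P2→Q gives 7>4; P3→W gives 9>5]
(C,R,Z): not NE [P1→D gives 6>0; P2→P gives 9>5; P3→W gives 9>8]
(C,R,W): not NE [P1→D gives 9>8; P2→P gives 6>3]
(D,P,X): not NE [P1→C gives 9>1]
(D,P,Y): not NE [P1→A gives 9>7; P2→R gives 6>5]
(D,P,Z): not NE [P1→A gives 9>3; P2→Q gives 8>6; P3→Y gives 6>1]
(D,P,W): not NE [P1→A gives 8>3; P3→Y gives 6>5]
(D,Q,X): not NE [P1→A gives 8>6; P2→P gives 4>2; P3→W gives 6>1]
(D,Q,Y): not NE [P1→A gives 9>3; P3→W gives 6>5]
(D,Q,Z): not NE [P1→B gives 9>1; P3→W gives 6>5]
(D,Q,W): not NE [P1→B gives 7>6; P2→P gives 9>4]
(D,R,X): not NE [P1→C gives 9>7; P2→P gives 4>3; P3→Z gives 9>2]
(D,R,Y): not NE [P1→C gives 4>3; P3→Z gives 9>0]
(D,R,Z): not NE [P2→Q gives 8>0]
(D,R,W): not NE [P2→P gives 9>3; P3→Z gives 9>2]

NE set: (C,R,X)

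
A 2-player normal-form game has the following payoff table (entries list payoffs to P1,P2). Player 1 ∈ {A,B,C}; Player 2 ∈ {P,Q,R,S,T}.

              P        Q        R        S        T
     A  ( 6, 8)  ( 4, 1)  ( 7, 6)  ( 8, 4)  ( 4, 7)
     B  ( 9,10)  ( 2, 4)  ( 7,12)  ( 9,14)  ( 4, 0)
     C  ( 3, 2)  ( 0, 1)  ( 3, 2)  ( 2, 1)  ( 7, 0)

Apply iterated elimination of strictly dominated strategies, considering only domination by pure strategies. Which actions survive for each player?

IESDS → P1:{A,B} P2:{P,R,S}

P2 drop Q (P beats it: A:8>1 B:10>4 C:2>1)
P2 drop T (P beats it: A:8>7 B:10>0 C:2>0)
P1 drop C (A beats it: P:6>3 R:7>3 S:8>2)
P1→{A,B} P2→{P,R,S}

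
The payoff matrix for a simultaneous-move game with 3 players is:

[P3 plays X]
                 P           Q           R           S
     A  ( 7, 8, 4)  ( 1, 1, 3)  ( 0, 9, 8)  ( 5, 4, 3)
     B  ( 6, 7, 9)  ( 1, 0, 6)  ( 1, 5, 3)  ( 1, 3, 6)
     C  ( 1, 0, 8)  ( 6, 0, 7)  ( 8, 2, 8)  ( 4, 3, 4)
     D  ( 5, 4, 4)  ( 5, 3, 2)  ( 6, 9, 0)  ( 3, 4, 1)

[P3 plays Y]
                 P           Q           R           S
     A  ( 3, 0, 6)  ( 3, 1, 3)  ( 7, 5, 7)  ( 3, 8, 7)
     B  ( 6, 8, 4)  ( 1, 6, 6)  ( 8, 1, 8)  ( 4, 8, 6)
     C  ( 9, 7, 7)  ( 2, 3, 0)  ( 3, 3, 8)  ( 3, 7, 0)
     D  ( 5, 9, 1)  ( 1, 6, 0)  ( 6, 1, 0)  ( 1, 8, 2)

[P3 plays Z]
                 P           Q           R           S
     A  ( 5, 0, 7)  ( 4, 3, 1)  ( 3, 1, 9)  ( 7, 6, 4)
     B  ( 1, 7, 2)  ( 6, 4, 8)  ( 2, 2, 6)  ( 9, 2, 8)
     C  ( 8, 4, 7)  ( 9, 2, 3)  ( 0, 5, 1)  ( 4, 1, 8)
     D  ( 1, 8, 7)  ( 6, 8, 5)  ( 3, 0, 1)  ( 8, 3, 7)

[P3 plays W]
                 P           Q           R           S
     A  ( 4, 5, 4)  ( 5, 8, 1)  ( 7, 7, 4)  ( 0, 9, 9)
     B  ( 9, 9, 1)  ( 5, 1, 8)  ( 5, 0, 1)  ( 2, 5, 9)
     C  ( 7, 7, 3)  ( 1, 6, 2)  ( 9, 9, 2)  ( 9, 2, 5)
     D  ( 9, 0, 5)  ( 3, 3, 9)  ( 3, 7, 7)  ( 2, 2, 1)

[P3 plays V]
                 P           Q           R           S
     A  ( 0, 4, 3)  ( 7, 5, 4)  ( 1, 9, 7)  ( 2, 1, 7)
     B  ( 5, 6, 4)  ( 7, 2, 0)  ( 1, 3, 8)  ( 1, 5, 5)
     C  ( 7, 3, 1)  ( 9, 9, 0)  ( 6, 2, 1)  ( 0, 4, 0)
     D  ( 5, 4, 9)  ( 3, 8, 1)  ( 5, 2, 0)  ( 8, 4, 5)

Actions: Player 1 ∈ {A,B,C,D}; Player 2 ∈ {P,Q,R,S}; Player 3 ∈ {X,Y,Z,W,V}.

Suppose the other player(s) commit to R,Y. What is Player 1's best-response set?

u_1(A vs R,Y) = 7
u_1(B vs R,Y) = 8
u_1(C vs R,Y) = 3
u_1(D vs R,Y) = 6
max payoff 8 at {B}

P1 best: {B}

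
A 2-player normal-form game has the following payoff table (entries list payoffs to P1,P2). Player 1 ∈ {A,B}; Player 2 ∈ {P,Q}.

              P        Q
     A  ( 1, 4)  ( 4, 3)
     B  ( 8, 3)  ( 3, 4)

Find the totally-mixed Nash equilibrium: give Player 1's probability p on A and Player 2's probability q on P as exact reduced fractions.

P1 indiff ⇒ q·1+(1-q)·4 = q·8+(1-q)·3 ⇒ q(-7) = (1-q)(-1) ⇒ q = 1/8
P2 indiff ⇒ p·4+(1-p)·3 = p·3+(1-p)·4 ⇒ p(1) = (1-p)(1) ⇒ p = 1/2

p=1/2, q=1/8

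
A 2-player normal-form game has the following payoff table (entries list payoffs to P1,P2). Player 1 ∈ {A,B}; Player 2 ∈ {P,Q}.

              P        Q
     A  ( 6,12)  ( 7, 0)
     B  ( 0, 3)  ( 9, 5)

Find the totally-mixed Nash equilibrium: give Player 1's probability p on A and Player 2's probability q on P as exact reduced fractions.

P1 indiff ⇒ q·6+(1-q)·7 = q·0+(1-q)·9 ⇒ q(6) = (1-q)(2) ⇒ q = 1/4
P2 indiff ⇒ p·12+(1-p)·3 = p·0+(1-p)·5 ⇒ p(12) = (1-p)(2) ⇒ p = 1/7

(p,q) = (1/7, 1/4)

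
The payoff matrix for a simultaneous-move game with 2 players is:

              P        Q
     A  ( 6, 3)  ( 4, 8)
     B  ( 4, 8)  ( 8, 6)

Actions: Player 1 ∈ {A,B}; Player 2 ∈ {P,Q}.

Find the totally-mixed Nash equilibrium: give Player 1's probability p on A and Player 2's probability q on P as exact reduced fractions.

P1 mixes 2/7 on A; P2 mixes 2/3 on P

P1 indiff ⇒ q·6+(1-q)·4 = q·4+(1-q)·8 ⇒ q(2) = (1-q)(4) ⇒ q = 2/3
P2 indiff ⇒ p·3+(1-p)·8 = p·8+(1-p)·6 ⇒ p(-5) = (1-p)(-2) ⇒ p = 2/7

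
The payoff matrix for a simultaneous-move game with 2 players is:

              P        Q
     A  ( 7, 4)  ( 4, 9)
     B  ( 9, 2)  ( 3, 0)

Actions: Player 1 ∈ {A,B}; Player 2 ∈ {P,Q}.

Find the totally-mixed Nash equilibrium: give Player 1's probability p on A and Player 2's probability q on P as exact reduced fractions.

p=2/7, q=1/3

P1 indiff ⇒ q·7+(1-q)·4 = q·9+(1-q)·3 ⇒ q(-2) = (1-q)(-1) ⇒ q = 1/3
P2 indiff ⇒ p·4+(1-p)·2 = p·9+(1-p)·0 ⇒ p(-5) = (1-p)(-2) ⇒ p = 2/7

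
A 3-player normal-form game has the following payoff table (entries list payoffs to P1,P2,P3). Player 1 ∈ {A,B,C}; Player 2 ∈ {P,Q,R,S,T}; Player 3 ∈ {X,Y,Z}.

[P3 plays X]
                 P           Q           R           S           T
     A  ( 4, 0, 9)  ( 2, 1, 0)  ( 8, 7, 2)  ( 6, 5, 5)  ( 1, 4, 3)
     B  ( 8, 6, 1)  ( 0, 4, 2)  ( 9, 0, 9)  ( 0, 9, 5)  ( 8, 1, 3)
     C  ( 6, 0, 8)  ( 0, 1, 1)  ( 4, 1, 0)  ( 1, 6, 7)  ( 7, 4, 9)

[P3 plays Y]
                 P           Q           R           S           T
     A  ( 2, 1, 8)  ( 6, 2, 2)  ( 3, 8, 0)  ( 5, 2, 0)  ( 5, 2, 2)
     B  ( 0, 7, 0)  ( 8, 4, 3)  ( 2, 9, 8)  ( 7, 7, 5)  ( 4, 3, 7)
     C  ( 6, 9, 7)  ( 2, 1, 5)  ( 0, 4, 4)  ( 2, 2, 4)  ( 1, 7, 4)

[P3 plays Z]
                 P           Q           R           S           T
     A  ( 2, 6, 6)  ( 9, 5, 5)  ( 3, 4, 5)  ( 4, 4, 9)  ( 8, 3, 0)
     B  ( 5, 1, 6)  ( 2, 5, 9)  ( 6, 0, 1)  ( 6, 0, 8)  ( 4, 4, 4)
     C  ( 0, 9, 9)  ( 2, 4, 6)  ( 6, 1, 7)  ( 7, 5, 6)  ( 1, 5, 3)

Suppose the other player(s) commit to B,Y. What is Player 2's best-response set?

BR_2 = {R}

u_2(P vs B,Y) = 7
u_2(Q vs B,Y) = 4
u_2(R vs B,Y) = 9
u_2(S vs B,Y) = 7
u_2(T vs B,Y) = 3
max payoff 9 at {R}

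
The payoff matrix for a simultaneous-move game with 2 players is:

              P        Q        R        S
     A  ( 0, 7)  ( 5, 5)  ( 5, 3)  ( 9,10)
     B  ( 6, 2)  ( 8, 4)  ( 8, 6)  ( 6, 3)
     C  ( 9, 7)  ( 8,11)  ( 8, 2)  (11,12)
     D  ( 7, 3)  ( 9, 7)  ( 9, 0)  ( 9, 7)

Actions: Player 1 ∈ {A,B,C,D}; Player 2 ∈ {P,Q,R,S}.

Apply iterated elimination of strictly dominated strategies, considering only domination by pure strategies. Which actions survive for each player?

Remaining: P1:{C,D} P2:{Q,S}

P1 drop A (C beats it: P:9>0 Q:8>5 R:8>5 S:11>9)
P1 drop B (D beats it: P:7>6 Q:9>8 R:9>8 S:9>6)
P2 drop P (Q beats it: C:11>7 D:7>3)
P2 drop R (Q beats it: C:11>2 D:7>0)
P1→{C,D} P2→{Q,S}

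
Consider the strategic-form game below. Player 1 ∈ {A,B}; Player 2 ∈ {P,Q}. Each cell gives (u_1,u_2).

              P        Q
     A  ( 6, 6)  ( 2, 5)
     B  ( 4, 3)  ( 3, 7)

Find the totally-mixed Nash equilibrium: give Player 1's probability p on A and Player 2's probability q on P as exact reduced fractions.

P1 mixes 4/5 on A; P2 mixes 1/3 on P

P1 indiff ⇒ q·6+(1-q)·2 = q·4+(1-q)·3 ⇒ q(2) = (1-q)(1) ⇒ q = 1/3
P2 indiff ⇒ p·6+(1-p)·3 = p·5+(1-p)·7 ⇒ p(1) = (1-p)(4) ⇒ p = 4/5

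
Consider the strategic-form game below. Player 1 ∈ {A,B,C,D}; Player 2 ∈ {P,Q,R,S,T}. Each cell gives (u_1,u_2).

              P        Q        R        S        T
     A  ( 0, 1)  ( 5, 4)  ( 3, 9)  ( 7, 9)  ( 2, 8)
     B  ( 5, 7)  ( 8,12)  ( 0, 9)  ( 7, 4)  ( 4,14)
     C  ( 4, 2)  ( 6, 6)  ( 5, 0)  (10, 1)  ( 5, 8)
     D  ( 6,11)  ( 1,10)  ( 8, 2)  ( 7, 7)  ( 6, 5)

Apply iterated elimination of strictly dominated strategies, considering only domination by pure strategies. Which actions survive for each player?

IESDS → P1:{B,C,D} P2:{P,Q,T}

P1 drop A (C beats it: P:4>0 Q:6>5 R:5>3 S:10>7 T:5>2)
P2 drop R (Q beats it: B:12>9 C:6>0 D:10>2)
P2 drop S (P beats it: B:7>4 C:2>1 D:11>7)
P1→{B,C,D} P2→{P,Q,T}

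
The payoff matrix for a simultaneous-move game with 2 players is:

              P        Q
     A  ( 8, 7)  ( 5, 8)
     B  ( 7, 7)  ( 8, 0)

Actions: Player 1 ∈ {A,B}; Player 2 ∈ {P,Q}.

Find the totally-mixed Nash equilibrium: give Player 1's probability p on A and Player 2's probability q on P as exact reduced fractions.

(p,q) = (7/8, 3/4)

P1 indiff ⇒ q·8+(1-q)·5 = q·7+(1-q)·8 ⇒ q(1) = (1-q)(3) ⇒ q = 3/4
P2 indiff ⇒ p·7+(1-p)·7 = p·8+(1-p)·0 ⇒ p(-1) = (1-p)(-7) ⇒ p = 7/8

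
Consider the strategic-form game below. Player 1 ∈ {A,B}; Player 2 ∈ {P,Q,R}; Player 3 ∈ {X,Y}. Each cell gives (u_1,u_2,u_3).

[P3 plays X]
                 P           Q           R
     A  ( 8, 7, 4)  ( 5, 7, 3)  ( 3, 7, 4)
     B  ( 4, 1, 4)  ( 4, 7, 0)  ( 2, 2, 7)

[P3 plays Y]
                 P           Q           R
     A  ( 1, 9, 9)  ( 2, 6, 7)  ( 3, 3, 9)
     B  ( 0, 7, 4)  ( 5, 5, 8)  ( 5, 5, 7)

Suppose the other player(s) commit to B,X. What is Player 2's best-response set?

BR_2 = {Q}

u_2(P vs B,X) = 1
u_2(Q vs B,X) = 7
u_2(R vs B,X) = 2
max payoff 7 at {Q}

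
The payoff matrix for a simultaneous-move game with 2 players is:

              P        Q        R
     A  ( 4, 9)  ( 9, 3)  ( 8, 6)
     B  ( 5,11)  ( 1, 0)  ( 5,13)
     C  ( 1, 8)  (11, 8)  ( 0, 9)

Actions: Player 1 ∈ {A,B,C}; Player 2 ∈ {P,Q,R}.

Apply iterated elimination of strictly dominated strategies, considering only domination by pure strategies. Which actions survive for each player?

P2 drop Q (R beats it: A:6>3 B:13>0 C:9>8)
P1 drop C (A beats it: P:4>1 R:8>0)
P1→{A,B} P2→{P,R}

IESDS → P1:{A,B} P2:{P,R}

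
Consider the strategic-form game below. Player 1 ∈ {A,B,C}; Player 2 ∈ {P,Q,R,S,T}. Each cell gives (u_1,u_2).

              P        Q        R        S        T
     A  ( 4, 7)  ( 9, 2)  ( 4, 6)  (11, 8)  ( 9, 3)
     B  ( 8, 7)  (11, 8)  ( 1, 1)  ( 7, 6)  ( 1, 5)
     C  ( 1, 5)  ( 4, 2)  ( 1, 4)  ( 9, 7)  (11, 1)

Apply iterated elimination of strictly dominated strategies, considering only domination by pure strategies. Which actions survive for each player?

P2 drop R (P beats it: A:7>6 B:7>1 C:5>4)
P2 drop T (P beats it: A:7>3 B:7>5 C:5>1)
P1 drop C (A beats it: P:4>1 Q:9>4 S:11>9)
P1→{A,B} P2→{P,Q,S}

Remaining: P1:{A,B} P2:{P,Q,S}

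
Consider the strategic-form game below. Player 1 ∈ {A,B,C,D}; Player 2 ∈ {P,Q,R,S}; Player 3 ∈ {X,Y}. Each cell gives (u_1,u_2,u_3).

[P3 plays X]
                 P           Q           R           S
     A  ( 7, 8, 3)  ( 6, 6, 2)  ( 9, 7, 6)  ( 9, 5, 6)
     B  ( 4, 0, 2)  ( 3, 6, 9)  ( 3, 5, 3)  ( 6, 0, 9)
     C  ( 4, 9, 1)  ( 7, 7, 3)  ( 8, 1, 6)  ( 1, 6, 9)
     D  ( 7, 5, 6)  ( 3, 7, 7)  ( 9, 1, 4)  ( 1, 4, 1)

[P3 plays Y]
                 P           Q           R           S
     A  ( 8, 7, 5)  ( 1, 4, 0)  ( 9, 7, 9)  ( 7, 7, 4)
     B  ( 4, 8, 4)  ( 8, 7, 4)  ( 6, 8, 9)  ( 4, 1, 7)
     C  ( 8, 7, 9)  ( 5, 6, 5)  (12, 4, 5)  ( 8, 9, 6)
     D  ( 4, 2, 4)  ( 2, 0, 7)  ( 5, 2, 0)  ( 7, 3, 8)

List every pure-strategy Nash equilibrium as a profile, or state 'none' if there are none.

PSNE = {(A,P,Y)}

(A,P,X): not NE [P3→Y gives 5>3]
(A,P,Y): NE
(A,Q,X): not NE [P1→C gives 7>6; P2→P gives 8>6]
(A,Q,Y): not NE [P1→B gives 8>1; P2→S gives 7>4; P3→X gives 2>0]
(A,R,X): not NE [P2→P gives 8>7; P3→Y gives 9>6]
(A,R,Y): not NE [P1→C gives 12>9]
(A,S,X): not NE [P2→P gives 8>5]
(A,S,Y): not NE [P1→C gives 8>7; P3→X gives 6>4]
(B,P,X): not NE [P1→D gives 7>4; P2→Q gives 6>0; P3→Y gives 4>2]
(B,P,Y): not NE [P1→C gives 8>4]
(B,Q,X): not NE [P1→C gives 7>3]
(B,Q,Y): not NE [P2→R gives 8>7; P3→X gives 9>4]
(B,R,X): not NE [P1→D gives 9>3; P2→Q gives 6>5; P3→Y gives 9>3]
(B,R,Y): not NE [P1→C gives 12>6]
(B,S,X): not NE [P1→A gives 9>6; P2→Q gives 6>0]
(B,S,Y): not NE [P1→C gives 8>4; P2→R gives 8>1; P3→X gives 9>7]
(C,P,X): not NE [P1→D gives 7>4; P3→Y gives 9>1]
(C,P,Y): not NE [P2→S gives 9>7]
(C,Q,X): not NE [P2→P gives 9>7; P3→Y gives 5>3]
(C,Q,Y): not NE [P1→B gives 8>5; P2→S gives 9>6]
(C,R,X): not NE [P1→D gives 9>8; P2→P gives 9>1]
(C,R,Y): not NE [P2→S gives 9>4; P3→X gives 6>5]
(C,S,X): not NE [P1→A gives 9>1; P2→P gives 9>6]
(C,S,Y): not NE [P3→X gives 9>6]
(D,P,X): not NE [P2→Q gives 7>5]
(D,P,Y): not NE [P1→C gives 8>4; P2→S gives 3>2; P3→X gives 6>4]
(D,Q,X): not NE [P1→C gives 7>3]
(D,Q,Y): not NE [P1→B gives 8>2; P2→S gives 3>0]
(D,R,X): not NE [P2→Q gives 7>1]
(D,R,Y): not NE [P1→C gives 12>5; P2→S gives 3>2; P3→X gives 4>0]
(D,S,X): not NE [P1→A gives 9>1; P2→Q gives 7>4; P3→Y gives 8>1]
(D,S,Y): not NE [P1→C gives 8>7]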